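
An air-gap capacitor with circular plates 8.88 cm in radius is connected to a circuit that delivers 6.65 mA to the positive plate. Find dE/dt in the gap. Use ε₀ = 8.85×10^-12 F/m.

3.03×10^10 V/(m·s)

By continuity, I_d in the gap equals the 6.65 mA flowing in the wire.
Inverting I_d = ε₀ A dE/dt gives dE/dt = 6.65×10^-3 / (8.85×10^-12 · 0.02477) = 3.03×10^10 V/(m·s).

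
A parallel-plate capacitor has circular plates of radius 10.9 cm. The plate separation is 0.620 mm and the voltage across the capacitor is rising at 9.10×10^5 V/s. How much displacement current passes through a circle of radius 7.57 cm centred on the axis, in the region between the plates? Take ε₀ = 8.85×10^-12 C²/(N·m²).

With E = V/d, dE/dt = 1.468×10^9 V/(m·s) and πR² = 0.03733 m², giving I_d = ε₀ πR² dE/dt = 4.850×10^-4 A.
Since J_d is uniform, the enclosed fraction is (r/R)² = 0.4823, giving I_d,enc = 2.34×10^-4 A.

2.34×10^-4 A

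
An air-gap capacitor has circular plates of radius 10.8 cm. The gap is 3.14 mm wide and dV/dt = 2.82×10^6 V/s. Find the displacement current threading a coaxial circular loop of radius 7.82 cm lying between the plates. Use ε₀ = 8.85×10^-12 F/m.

dE/dt = (dV/dt)/d = 8.981×10^8 V/(m·s); I_d = ε₀(πR²)(dE/dt) = (8.85×10^-12)(0.03664)(8.981×10^8) = 2.912×10^-4 A.
The field is uniform, so I_d,enc = I_d (r/R)² = (2.912×10^-4)(7.82/10.8)² = 1.53×10^-4 A.

1.53×10^-4 A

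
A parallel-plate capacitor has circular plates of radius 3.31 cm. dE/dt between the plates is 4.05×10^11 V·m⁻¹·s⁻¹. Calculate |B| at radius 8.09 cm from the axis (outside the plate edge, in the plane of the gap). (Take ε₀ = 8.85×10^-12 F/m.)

Through the whole plate area (πR² = 3.442×10^-3 m²), I_d = ε₀ πR² dE/dt = 0.01234 A.
Outside the plates the loop encloses all of I_d, so B·2πr = μ₀ I_d and B = 3.05×10^-8 T.

3.05×10^-8 T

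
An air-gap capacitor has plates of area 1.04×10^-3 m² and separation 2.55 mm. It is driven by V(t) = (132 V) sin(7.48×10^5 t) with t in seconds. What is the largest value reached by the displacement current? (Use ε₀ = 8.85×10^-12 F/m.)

The displacement current equals the conduction current C dV/dt, which peaks at C V₀ ω.
With C = ε₀A/d = (8.85×10^-12)(1.04×10^-3)/(2.55×10^-3) = 3.609×10^-12 F and ω = 7.48×10^5 rad/s, I_d,max = (3.609×10^-12)(132)(7.48×10^5) = 3.56×10^-4 A.

3.56×10^-4 A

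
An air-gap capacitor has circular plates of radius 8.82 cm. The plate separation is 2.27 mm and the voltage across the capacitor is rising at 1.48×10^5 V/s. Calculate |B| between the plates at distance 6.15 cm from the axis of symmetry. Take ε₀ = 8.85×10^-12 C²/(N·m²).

2.23×10^-11 T

With E = V/d, dE/dt = 6.520×10^7 V/(m·s) and πR² = 0.02444 m², giving I_d = ε₀ πR² dE/dt = 1.410×10^-5 A.
∮B·dl = μ₀ I_d,enc with I_d,enc = I_d r²/R² = 6.855×10^-6 A; so B = μ₀ I_d,enc/(2πr) = 2.23×10^-11 T.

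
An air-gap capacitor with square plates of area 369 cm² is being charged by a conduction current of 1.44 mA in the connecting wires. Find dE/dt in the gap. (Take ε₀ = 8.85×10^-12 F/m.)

4.41×10^9 V/(m·s)

Charge continuity gives I_d = I = 1.44×10^-3 A between the plates.
Then dE/dt = I_d/(ε₀A) = 4.41×10^9 V/(m·s).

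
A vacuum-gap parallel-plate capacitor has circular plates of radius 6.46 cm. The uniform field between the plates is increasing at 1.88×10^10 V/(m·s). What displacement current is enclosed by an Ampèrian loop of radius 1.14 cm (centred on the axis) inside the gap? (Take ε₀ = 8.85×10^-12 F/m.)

6.79×10^-5 A

Total displacement current: I_d = ε₀(πR²)(dE/dt) = (8.85×10^-12)(0.01311)(1.88×10^10) = 2.181×10^-3 A.
Through an area πr² the displacement current is I_d·(πr²/πR²) = I_d (r/R)² = 6.79×10^-5 A.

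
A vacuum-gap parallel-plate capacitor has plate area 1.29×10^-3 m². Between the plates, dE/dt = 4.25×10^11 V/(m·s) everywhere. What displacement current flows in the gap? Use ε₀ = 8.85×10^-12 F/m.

4.85×10^-3 A

The displacement current is ε₀ times dΦ_E/dt = ε₀ A dE/dt = (8.85×10^-12)(1.29×10^-3)(4.25×10^11) = 4.85×10^-3 A.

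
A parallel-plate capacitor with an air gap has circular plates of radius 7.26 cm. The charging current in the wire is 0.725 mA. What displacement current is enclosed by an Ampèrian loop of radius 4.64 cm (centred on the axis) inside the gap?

Between the plates the displacement current equals the wire current: I_d = 0.725 mA = 7.25×10^-4 A.
The field is uniform, so I_d,enc = I_d (r/R)² = (7.25×10^-4)(4.64/7.26)² = 2.96×10^-4 A.

2.96×10^-4 A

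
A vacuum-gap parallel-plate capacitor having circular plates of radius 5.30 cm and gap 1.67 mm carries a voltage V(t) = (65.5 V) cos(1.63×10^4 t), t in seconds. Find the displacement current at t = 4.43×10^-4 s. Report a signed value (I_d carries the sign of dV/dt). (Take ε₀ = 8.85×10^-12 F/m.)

-4.03×10^-5 A

dE/dt = (V₀ω/d)·−sin(ωt) with ωt = 7.2209 rad: (65.5)(1.63×10^4)(-0.8062)/(1.67×10^-3) = -5.154×10^8 V/(m·s).
I_d = ε₀ A dE/dt = (8.85×10^-12)(8.825×10^-3)(-5.154×10^8) = -4.03×10^-5 A.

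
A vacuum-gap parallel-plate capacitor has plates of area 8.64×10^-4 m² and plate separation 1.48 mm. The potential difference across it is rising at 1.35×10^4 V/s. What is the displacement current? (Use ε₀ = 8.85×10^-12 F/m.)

C = ε₀A/d = (8.85×10^-12)(8.64×10^-4)/(1.48×10^-3) = 5.166×10^-12 F.
I_d = C dV/dt = (5.166×10^-12)(1.35×10^4) = 6.97×10^-8 A.

6.97×10^-8 A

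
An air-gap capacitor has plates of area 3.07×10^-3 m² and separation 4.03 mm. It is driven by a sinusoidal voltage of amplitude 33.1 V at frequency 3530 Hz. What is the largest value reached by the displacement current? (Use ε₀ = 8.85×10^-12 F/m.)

4.95×10^-6 A

(dE/dt)_max = V₀ω/d = 1.822×10^8 V/(m·s); ω = 2πf = 2.218×10^4 rad/s.
I_d,max = ε₀ A (dE/dt)_max = (8.85×10^-12)(3.07×10^-3)(1.822×10^8) = 4.95×10^-6 A.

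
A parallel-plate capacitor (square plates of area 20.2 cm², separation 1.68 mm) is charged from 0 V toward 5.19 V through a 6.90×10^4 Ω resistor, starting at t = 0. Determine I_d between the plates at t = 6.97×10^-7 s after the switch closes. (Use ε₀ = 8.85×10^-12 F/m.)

C = ε₀A/d = (8.85×10^-12)(2.02×10^-3)/(1.68×10^-3) = 1.064×10^-11 F and τ = RC = 7.342×10^-7 s. I_d in the gap equals the RC charging current.
I_d(t) = (V₀/R) e^(−t/τ) = 7.522×10^-5 · e^(−0.9493) = 2.91×10^-5 A.

2.91×10^-5 A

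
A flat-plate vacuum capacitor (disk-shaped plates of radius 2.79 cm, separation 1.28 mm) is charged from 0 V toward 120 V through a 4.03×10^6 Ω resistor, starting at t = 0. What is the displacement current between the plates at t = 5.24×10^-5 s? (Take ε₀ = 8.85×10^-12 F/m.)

C = ε₀A/d = (8.85×10^-12)(2.445×10^-3)/(1.28×10^-3) = 1.690×10^-11 F and τ = RC = 6.811×10^-5 s. I_d in the gap equals the RC charging current.
I_d(t) = (V₀/R) e^(−t/τ) = 2.978×10^-5 · e^(−0.7693) = 1.38×10^-5 A.

1.38×10^-5 A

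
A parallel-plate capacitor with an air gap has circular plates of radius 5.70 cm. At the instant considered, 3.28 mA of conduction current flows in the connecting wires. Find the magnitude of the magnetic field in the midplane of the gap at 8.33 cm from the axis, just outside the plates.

Between the plates the displacement current equals the wire current: I_d = 3.28 mA = 3.28×10^-3 A.
For r ≥ R the full I_d is enclosed: B = μ₀ I_d/(2πr) = (4π×10^-7)(3.28×10^-3)/(2π·0.0833) = 7.88×10^-9 T.

7.88×10^-9 T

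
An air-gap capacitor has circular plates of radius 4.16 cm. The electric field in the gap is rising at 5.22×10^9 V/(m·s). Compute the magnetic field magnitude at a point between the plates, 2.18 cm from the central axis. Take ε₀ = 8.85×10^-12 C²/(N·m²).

Total displacement current: I_d = ε₀(πR²)(dE/dt) = (8.85×10^-12)(5.437×10^-3)(5.22×10^9) = 2.512×10^-4 A.
An Ampèrian loop of radius r encloses a fraction (r/R)² of I_d. Then B·2πr = μ₀ I_d (r/R)², giving B = μ₀ I_d r/(2πR²) = 6.33×10^-10 T.

6.33×10^-10 T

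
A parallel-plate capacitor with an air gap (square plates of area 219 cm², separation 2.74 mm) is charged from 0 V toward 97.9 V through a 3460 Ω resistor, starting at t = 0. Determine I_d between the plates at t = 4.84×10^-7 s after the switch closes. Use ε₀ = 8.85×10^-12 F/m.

3.92×10^-3 A

C = ε₀A/d = (8.85×10^-12)(0.0219)/(2.74×10^-3) = 7.074×10^-11 F, so τ = RC = 2.448×10^-7 s.
The conduction current is I(t) = (V₀/R) e^(−t/τ), and the displacement current between the plates equals it.
t/τ = 1.977; I_d = (97.9/3460) · e^(−1.977) = (0.02829)(0.1385) = 3.92×10^-3 A.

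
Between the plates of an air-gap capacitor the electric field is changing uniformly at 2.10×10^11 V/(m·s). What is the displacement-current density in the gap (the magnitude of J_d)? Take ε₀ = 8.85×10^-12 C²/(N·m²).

J_d = ε₀ dE/dt = (8.85×10^-12)(2.10×10^11) = 1.86 A/m².

1.86 A/m²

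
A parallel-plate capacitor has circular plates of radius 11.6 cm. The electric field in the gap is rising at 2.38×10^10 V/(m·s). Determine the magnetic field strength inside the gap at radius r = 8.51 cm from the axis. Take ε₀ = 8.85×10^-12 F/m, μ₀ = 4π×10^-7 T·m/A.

1.13×10^-8 T

Through the whole plate area (πR² = 0.04227 m²), I_d = ε₀ πR² dE/dt = 8.903×10^-3 A.
An Ampèrian loop of radius r encloses a fraction (r/R)² of I_d. Then B·2πr = μ₀ I_d (r/R)², giving B = μ₀ I_d r/(2πR²) = 1.13×10^-8 T.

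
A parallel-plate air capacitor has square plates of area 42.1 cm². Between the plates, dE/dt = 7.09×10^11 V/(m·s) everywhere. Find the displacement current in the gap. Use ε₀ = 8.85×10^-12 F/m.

0.0264 A

I_d = ε₀ A (dE/dt) = (8.85×10^-12)(4.21×10^-3 m²)(7.09×10^11) = 0.0264 A.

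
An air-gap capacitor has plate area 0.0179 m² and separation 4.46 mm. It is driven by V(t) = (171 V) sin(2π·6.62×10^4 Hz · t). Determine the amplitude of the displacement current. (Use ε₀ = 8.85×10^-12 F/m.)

The displacement current equals the conduction current C dV/dt, which peaks at C V₀ ω.
With C = ε₀A/d = (8.85×10^-12)(0.0179)/(4.46×10^-3) = 3.552×10^-11 F and ω = 2πf = 4.159×10^5 rad/s, I_d,max = (3.552×10^-11)(171)(4.159×10^5) = 2.53×10^-3 A.

2.53×10^-3 A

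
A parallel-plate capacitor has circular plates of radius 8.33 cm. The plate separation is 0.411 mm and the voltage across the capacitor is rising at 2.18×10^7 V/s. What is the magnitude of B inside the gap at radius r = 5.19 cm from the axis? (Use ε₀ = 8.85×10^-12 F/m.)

1.53×10^-8 T

dE/dt = (dV/dt)/d = 5.304×10^10 V/(m·s); I_d = ε₀(πR²)(dE/dt) = (8.85×10^-12)(0.02180)(5.304×10^10) = 0.01023 A.
An Ampèrian loop of radius r encloses a fraction (r/R)² of I_d. Then B·2πr = μ₀ I_d (r/R)², giving B = μ₀ I_d r/(2πR²) = 1.53×10^-8 T.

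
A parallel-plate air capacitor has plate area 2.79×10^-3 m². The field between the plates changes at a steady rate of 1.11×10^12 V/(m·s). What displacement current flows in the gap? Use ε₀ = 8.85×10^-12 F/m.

I_d = ε₀ A (dE/dt) = (8.85×10^-12)(2.79×10^-3 m²)(1.11×10^12) = 0.0274 A.

0.0274 A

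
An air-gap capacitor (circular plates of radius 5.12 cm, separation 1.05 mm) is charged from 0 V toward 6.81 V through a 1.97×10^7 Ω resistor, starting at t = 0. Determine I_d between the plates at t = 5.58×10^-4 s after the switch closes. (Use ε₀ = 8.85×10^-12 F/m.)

C = ε₀A/d = (8.85×10^-12)(8.235×10^-3)/(1.05×10^-3) = 6.941×10^-11 F and τ = RC = 1.367×10^-3 s. I_d in the gap equals the RC charging current.
I_d(t) = (V₀/R) e^(−t/τ) = 3.457×10^-7 · e^(−0.4082) = 2.30×10^-7 A.

2.30×10^-7 A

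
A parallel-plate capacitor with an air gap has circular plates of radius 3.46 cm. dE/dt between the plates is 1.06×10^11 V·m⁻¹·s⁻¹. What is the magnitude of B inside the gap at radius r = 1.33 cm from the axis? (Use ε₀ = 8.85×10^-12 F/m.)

7.84×10^-9 T

I_d = ε₀ dΦ_E/dt = ε₀ πR² (dE/dt) = (8.85×10^-12)(3.761×10^-3)(1.06×10^11) = 3.528×10^-3 A through the full plate area.
An Ampèrian loop of radius r encloses a fraction (r/R)² of I_d. Then B·2πr = μ₀ I_d (r/R)², giving B = μ₀ I_d r/(2πR²) = 7.84×10^-9 T.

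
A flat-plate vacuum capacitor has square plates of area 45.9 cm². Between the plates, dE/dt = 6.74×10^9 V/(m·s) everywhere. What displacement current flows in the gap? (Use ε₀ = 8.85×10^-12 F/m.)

2.74×10^-4 A

With a uniform field, Φ_E = EA, so I_d = ε₀ A dE/dt = 2.74×10^-4 A.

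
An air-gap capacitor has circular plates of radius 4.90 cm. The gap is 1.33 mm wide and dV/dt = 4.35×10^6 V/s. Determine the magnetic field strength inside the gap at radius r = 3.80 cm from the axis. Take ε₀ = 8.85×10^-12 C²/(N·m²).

6.91×10^-10 T

dE/dt = (dV/dt)/d = 3.271×10^9 V/(m·s); I_d = ε₀(πR²)(dE/dt) = (8.85×10^-12)(7.543×10^-3)(3.271×10^9) = 2.184×10^-4 A.
∮B·dl = μ₀ I_d,enc with I_d,enc = I_d r²/R² = 1.313×10^-4 A; so B = μ₀ I_d,enc/(2πr) = 6.91×10^-10 T.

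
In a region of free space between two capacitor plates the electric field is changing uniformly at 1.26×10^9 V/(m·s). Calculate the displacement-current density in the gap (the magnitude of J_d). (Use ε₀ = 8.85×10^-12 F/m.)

0.0112 A/m²

J_d = ε₀ ∂E/∂t, so J_d = 0.0112 A/m².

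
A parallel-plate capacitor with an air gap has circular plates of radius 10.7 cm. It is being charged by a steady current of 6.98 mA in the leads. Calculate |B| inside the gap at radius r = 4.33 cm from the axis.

By continuity the displacement current in the gap matches the conduction current: I_d = 6.98×10^-3 A.
∮B·dl = μ₀ I_d,enc with I_d,enc = I_d r²/R² = 1.143×10^-3 A; so B = μ₀ I_d,enc/(2πr) = 5.28×10^-9 T.

5.28×10^-9 T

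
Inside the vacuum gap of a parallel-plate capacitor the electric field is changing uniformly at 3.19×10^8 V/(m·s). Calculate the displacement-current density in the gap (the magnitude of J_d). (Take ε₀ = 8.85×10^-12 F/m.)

2.82×10^-3 A/m²

J_d = ε₀ ∂E/∂t, so J_d = 2.82×10^-3 A/m².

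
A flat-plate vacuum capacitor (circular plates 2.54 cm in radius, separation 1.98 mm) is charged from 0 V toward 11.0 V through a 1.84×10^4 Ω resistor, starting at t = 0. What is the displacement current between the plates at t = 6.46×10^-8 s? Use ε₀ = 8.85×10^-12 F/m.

4.06×10^-4 A

With C = ε₀A/d = (8.85×10^-12)(2.027×10^-3)/(1.98×10^-3) = 9.060×10^-12 F, the time constant is τ = RC = 1.667×10^-7 s, so t/τ = 0.3875 and e^(−t/τ) = 0.6788.
I_d = I_cond = (V₀/R) e^(−t/τ) = (5.978×10^-4)(0.6788) = 4.06×10^-4 A.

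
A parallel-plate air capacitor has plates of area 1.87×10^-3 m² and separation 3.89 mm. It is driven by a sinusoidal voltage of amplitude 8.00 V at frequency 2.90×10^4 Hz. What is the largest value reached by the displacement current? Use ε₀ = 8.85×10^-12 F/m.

6.20×10^-6 A

The displacement current equals the conduction current C dV/dt, which peaks at C V₀ ω.
With C = ε₀A/d = (8.85×10^-12)(1.87×10^-3)/(3.89×10^-3) = 4.254×10^-12 F and ω = 2πf = 1.822×10^5 rad/s, I_d,max = (4.254×10^-12)(8.00)(1.822×10^5) = 6.20×10^-6 A.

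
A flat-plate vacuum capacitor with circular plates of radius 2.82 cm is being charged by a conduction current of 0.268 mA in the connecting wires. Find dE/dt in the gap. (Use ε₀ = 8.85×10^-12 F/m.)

1.21×10^10 V/(m·s)

Charge continuity gives I_d = I = 2.68×10^-4 A between the plates.
Since I_d = ε₀ A dE/dt, dE/dt = I_d/(ε₀A) = (2.68×10^-4)/((8.85×10^-12)(2.498×10^-3)) = 1.21×10^10 V/(m·s).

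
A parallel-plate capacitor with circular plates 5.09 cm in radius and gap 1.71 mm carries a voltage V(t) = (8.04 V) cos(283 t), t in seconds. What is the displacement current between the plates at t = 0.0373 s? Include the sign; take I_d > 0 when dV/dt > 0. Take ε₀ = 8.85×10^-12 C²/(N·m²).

C = ε₀A/d = (8.85×10^-12)(8.139×10^-3)/(1.71×10^-3) = 4.212×10^-11 F. dV/dt = V₀ω·−sin(ωt); at ωt = 10.5559 rad this factor is 0.9049.
I_d = C dV/dt = (4.212×10^-11)(8.04)(283)(0.9049) = 8.67×10^-8 A.

8.67×10^-8 A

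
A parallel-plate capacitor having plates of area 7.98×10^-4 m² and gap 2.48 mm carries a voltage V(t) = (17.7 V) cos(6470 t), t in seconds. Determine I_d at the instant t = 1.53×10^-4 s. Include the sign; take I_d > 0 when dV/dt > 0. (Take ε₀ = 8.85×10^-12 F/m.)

dE/dt = (V₀ω/d)·−sin(ωt) with ωt = 0.98991 rad: (17.7)(6470)(-0.8360)/(2.48×10^-3) = -3.860×10^7 V/(m·s).
I_d = ε₀ A dE/dt = (8.85×10^-12)(7.98×10^-4)(-3.860×10^7) = -2.73×10^-7 A.

-2.73×10^-7 A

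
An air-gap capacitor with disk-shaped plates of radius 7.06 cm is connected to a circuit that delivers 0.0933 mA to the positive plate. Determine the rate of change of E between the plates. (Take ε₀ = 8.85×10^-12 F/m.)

6.73×10^8 V/(m·s)

By continuity, I_d in the gap equals the 0.0933 mA flowing in the wire.
Then dE/dt = I_d/(ε₀A) = 6.73×10^8 V/(m·s).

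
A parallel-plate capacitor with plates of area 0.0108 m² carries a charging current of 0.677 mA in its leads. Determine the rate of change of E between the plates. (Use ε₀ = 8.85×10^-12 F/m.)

7.08×10^9 V/(m·s)

Charge continuity gives I_d = I = 6.77×10^-4 A between the plates.
Then dE/dt = I_d/(ε₀A) = 7.08×10^9 V/(m·s).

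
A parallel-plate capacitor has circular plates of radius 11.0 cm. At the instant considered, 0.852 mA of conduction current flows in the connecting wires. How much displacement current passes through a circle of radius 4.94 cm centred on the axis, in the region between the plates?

1.72×10^-4 A

By continuity the displacement current in the gap matches the conduction current: I_d = 8.52×10^-4 A.
Since J_d is uniform, the enclosed fraction is (r/R)² = 0.2017, giving I_d,enc = 1.72×10^-4 A.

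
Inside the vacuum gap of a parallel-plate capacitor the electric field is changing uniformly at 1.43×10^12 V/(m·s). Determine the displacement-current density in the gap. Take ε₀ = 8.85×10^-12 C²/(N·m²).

12.7 A/m²

The displacement-current density is ε₀ ∂E/∂t = (8.85×10^-12)(1.43×10^12) = 12.7 A/m².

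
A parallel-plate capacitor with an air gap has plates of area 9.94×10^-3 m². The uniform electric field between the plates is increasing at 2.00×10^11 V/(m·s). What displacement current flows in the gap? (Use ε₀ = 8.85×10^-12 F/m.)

With a uniform field, Φ_E = EA, so I_d = ε₀ A dE/dt = 0.0176 A.

0.0176 A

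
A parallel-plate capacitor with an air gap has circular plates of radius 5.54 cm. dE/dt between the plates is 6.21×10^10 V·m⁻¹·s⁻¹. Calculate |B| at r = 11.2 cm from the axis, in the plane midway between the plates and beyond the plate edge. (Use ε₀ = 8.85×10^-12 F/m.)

9.46×10^-9 T

I_d = ε₀ dΦ_E/dt = ε₀ πR² (dE/dt) = (8.85×10^-12)(9.642×10^-3)(6.21×10^10) = 5.299×10^-3 A through the full plate area.
With r > R the enclosed displacement current is the full I_d; B = μ₀ I_d / (2πr) = 9.46×10^-9 T.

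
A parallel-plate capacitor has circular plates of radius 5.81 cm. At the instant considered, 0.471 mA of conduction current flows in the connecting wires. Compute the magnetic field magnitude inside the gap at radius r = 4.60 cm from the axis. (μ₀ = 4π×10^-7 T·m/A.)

No conduction current crosses the gap, so I_d there equals the 4.71×10^-4 A in the leads.
∮B·dl = μ₀ I_d,enc with I_d,enc = I_d r²/R² = 2.952×10^-4 A; so B = μ₀ I_d,enc/(2πr) = 1.28×10^-9 T.

1.28×10^-9 T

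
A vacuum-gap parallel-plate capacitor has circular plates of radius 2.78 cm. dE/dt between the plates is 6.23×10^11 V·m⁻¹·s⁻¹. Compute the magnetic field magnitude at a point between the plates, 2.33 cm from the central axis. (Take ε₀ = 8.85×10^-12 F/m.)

Total displacement current: I_d = ε₀(πR²)(dE/dt) = (8.85×10^-12)(2.428×10^-3)(6.23×10^11) = 0.01339 A.
For r < R the Ampère–Maxwell law gives B(2πr) = μ₀ I_d (r²/R²), so B = μ₀ I_d r/(2πR²) = (4π×10^-7)(0.01339)(0.0233)/(2π·0.0278²) = 8.07×10^-8 T.

8.07×10^-8 T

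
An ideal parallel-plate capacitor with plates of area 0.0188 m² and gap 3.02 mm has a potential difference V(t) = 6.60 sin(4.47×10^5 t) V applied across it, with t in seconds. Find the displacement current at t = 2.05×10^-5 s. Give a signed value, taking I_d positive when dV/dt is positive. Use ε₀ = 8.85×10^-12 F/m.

C = ε₀A/d = (8.85×10^-12)(0.0188)/(3.02×10^-3) = 5.509×10^-11 F. dV/dt = V₀ω·cos(ωt); at ωt = 9.1635 rad this factor is -0.9661.
I_d = C dV/dt = (5.509×10^-11)(6.60)(4.47×10^5)(-0.9661) = -1.57×10^-4 A.

-1.57×10^-4 A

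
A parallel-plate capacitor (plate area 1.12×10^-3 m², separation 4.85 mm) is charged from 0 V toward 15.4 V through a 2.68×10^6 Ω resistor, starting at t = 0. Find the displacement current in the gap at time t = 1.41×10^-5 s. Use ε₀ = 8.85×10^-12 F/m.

4.38×10^-7 A

With C = ε₀A/d = (8.85×10^-12)(1.12×10^-3)/(4.85×10^-3) = 2.044×10^-12 F, the time constant is τ = RC = 5.478×10^-6 s, so t/τ = 2.574 and e^(−t/τ) = 0.07623.
I_d = I_cond = (V₀/R) e^(−t/τ) = (5.746×10^-6)(0.07623) = 4.38×10^-7 A.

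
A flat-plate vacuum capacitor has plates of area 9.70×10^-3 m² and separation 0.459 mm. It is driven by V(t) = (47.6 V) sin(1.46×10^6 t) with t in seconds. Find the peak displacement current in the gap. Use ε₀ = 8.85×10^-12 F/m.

0.0130 A

The displacement current equals the conduction current C dV/dt, which peaks at C V₀ ω.
With C = ε₀A/d = (8.85×10^-12)(9.70×10^-3)/(4.59×10^-4) = 1.870×10^-10 F and ω = 1.46×10^6 rad/s, I_d,max = (1.870×10^-10)(47.6)(1.46×10^6) = 0.0130 A.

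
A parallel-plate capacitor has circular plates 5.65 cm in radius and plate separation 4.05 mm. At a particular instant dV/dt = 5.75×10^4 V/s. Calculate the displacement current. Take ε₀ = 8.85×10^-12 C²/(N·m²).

1.26×10^-6 A

The field between the plates is E = V/d, so dE/dt = (5.75×10^4)/(4.05×10^-3 m) = 1.420×10^7 V/(m·s).
I_d = ε₀ A (dE/dt) = (8.85×10^-12)(0.01003)(1.420×10^7) = 1.26×10^-6 A.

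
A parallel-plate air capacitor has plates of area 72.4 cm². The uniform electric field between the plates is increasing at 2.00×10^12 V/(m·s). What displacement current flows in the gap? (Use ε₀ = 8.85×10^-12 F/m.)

0.128 A

I_d = ε₀ A (dE/dt) = (8.85×10^-12)(7.24×10^-3 m²)(2.00×10^12) = 0.128 A.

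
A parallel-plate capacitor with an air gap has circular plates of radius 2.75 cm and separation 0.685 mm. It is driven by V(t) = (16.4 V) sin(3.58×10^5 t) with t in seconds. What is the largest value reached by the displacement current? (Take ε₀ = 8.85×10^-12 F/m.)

C = ε₀A/d = (8.85×10^-12)(2.376×10^-3)/(6.85×10^-4) = 3.070×10^-11 F; ω = 3.58×10^5 rad/s.
I_d = C dV/dt, so |I_d|_max = C V₀ ω = (3.070×10^-11)(16.4)(3.58×10^5) = 1.80×10^-4 A.

1.80×10^-4 A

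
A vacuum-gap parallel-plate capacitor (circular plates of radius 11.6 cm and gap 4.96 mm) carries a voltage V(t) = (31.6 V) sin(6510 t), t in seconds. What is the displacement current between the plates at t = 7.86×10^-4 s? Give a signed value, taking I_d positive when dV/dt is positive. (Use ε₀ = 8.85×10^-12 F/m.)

6.11×10^-6 A

dE/dt = (V₀ω/d)·cos(ωt) with ωt = 5.11686 rad: (31.6)(6510)(0.3935)/(4.96×10^-3) = 1.632×10^7 V/(m·s).
I_d = ε₀ A dE/dt = (8.85×10^-12)(0.04227)(1.632×10^7) = 6.11×10^-6 A.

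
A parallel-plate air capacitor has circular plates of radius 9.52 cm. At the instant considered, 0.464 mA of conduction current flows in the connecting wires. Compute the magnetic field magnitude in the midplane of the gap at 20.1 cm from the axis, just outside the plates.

By continuity the displacement current in the gap matches the conduction current: I_d = 4.64×10^-4 A.
For r ≥ R the full I_d is enclosed: B = μ₀ I_d/(2πr) = (4π×10^-7)(4.64×10^-4)/(2π·0.201) = 4.62×10^-10 T.

4.62×10^-10 T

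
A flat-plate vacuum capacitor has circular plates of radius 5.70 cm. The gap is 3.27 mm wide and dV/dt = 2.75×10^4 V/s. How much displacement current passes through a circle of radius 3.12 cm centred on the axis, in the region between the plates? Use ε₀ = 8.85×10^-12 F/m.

dE/dt = (dV/dt)/d = 8.410×10^6 V/(m·s); I_d = ε₀(πR²)(dE/dt) = (8.85×10^-12)(0.01021)(8.410×10^6) = 7.599×10^-7 A.
Since J_d is uniform, the enclosed fraction is (r/R)² = 0.2996, giving I_d,enc = 2.28×10^-7 A.

2.28×10^-7 A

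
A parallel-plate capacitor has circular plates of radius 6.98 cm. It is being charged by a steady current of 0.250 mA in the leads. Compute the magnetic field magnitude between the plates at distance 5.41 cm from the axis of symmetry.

5.55×10^-10 T

By continuity the displacement current in the gap matches the conduction current: I_d = 2.50×10^-4 A.
For r < R the Ampère–Maxwell law gives B(2πr) = μ₀ I_d (r²/R²), so B = μ₀ I_d r/(2πR²) = (4π×10^-7)(2.50×10^-4)(0.0541)/(2π·0.0698²) = 5.55×10^-10 T.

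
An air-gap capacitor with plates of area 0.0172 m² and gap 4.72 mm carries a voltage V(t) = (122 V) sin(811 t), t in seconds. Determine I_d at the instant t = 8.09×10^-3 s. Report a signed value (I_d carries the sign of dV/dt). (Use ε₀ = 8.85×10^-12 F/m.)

3.07×10^-6 A

dE/dt = (V₀ω/d)·cos(ωt) with ωt = 6.56099 rad: (122)(811)(0.9617)/(4.72×10^-3) = 2.016×10^7 V/(m·s).
I_d = ε₀ A dE/dt = (8.85×10^-12)(0.0172)(2.016×10^7) = 3.07×10^-6 A.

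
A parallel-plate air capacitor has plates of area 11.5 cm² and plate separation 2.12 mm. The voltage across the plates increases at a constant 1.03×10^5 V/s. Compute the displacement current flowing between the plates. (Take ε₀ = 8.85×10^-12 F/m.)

The field between the plates is E = V/d, so dE/dt = (1.03×10^5)/(2.12×10^-3 m) = 4.858×10^7 V/(m·s).
I_d = ε₀ A (dE/dt) = (8.85×10^-12)(1.15×10^-3)(4.858×10^7) = 4.94×10^-7 A.

4.94×10^-7 A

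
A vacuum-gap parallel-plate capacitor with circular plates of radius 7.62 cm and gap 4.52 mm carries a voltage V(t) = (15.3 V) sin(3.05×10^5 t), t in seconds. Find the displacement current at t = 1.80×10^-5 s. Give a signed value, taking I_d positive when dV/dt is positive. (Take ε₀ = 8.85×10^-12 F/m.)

1.17×10^-4 A

dV/dt = (15.3)(3.05×10^5)·cos(5.49) = 3.274×10^6 V/s.
I_d = C dV/dt with C = ε₀A/d = (8.85×10^-12)(0.01824)/(4.52×10^-3) = 3.571×10^-11 F, so I_d = (3.571×10^-11)(3.274×10^6) = 1.17×10^-4 A.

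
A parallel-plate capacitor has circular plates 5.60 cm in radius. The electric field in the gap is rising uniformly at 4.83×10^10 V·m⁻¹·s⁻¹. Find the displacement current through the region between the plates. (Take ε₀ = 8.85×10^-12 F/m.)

I_d = ε₀ A (dE/dt) = (8.85×10^-12)(9.852×10^-3 m²)(4.83×10^10) = 4.21×10^-3 A.

4.21×10^-3 A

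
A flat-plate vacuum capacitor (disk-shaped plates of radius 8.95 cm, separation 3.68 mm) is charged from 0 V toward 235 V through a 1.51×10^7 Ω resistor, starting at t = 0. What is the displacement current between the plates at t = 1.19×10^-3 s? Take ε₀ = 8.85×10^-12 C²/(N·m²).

With C = ε₀A/d = (8.85×10^-12)(0.02516)/(3.68×10^-3) = 6.051×10^-11 F, the time constant is τ = RC = 9.137×10^-4 s, so t/τ = 1.302 and e^(−t/τ) = 0.2720.
I_d = I_cond = (V₀/R) e^(−t/τ) = (1.556×10^-5)(0.2720) = 4.23×10^-6 A.

4.23×10^-6 A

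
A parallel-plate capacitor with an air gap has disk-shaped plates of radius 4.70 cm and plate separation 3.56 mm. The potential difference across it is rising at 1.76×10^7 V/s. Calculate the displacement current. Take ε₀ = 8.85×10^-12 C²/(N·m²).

C = ε₀A/d = (8.85×10^-12)(6.940×10^-3)/(3.56×10^-3) = 1.725×10^-11 F.
I_d = C dV/dt = (1.725×10^-11)(1.76×10^7) = 3.04×10^-4 A.

3.04×10^-4 A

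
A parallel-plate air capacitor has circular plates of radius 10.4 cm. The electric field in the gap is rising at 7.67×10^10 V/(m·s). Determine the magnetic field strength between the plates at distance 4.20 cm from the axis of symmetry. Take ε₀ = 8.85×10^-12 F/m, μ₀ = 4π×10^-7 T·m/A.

1.79×10^-8 T

Total displacement current: I_d = ε₀(πR²)(dE/dt) = (8.85×10^-12)(0.03398)(7.67×10^10) = 0.02307 A.
An Ampèrian loop of radius r encloses a fraction (r/R)² of I_d. Then B·2πr = μ₀ I_d (r/R)², giving B = μ₀ I_d r/(2πR²) = 1.79×10^-8 T.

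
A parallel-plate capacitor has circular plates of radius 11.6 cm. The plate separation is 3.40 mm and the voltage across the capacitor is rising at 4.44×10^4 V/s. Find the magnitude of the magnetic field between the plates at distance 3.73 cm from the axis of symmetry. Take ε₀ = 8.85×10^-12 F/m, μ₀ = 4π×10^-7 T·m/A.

With E = V/d, dE/dt = 1.306×10^7 V/(m·s) and πR² = 0.04227 m², giving I_d = ε₀ πR² dE/dt = 4.886×10^-6 A.
An Ampèrian loop of radius r encloses a fraction (r/R)² of I_d. Then B·2πr = μ₀ I_d (r/R)², giving B = μ₀ I_d r/(2πR²) = 2.71×10^-12 T.

2.71×10^-12 T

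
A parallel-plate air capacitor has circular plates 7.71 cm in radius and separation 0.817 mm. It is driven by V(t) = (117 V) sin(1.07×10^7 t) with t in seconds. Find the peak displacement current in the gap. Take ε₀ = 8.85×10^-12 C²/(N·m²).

0.253 A

(dE/dt)_max = V₀ω/d = 1.532×10^12 V/(m·s); ω = 1.07×10^7 rad/s.
I_d,max = ε₀ A (dE/dt)_max = (8.85×10^-12)(0.01867)(1.532×10^12) = 0.253 A.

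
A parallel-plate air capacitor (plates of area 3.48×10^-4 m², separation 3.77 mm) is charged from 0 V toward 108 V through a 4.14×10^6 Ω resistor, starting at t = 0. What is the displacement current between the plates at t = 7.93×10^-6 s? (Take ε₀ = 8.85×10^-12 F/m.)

2.50×10^-6 A

C = ε₀A/d = (8.85×10^-12)(3.48×10^-4)/(3.77×10^-3) = 8.169×10^-13 F, so τ = RC = 3.382×10^-6 s.
The conduction current is I(t) = (V₀/R) e^(−t/τ), and the displacement current between the plates equals it.
t/τ = 2.345; I_d = (108/4.14×10^6) · e^(−2.345) = (2.609×10^-5)(0.09585) = 2.50×10^-6 A.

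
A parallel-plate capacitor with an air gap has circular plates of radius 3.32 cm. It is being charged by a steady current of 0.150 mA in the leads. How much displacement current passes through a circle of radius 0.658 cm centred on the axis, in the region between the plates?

5.89×10^-6 A

Between the plates the displacement current equals the wire current: I_d = 0.150 mA = 1.50×10^-4 A.
Through an area πr² the displacement current is I_d·(πr²/πR²) = I_d (r/R)² = 5.89×10^-6 A.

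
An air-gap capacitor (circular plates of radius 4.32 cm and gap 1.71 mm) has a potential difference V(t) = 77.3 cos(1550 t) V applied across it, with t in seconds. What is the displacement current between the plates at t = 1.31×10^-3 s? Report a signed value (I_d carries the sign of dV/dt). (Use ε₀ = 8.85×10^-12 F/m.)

-3.26×10^-6 A

C = ε₀A/d = (8.85×10^-12)(5.863×10^-3)/(1.71×10^-3) = 3.034×10^-11 F. dV/dt = V₀ω·−sin(ωt); at ωt = 2.0305 rad this factor is -0.8962.
I_d = C dV/dt = (3.034×10^-11)(77.3)(1550)(-0.8962) = -3.26×10^-6 A.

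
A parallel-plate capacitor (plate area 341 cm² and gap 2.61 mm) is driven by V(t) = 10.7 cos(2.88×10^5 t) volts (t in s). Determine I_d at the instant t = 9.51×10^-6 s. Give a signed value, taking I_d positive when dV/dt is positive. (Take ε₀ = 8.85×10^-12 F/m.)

dV/dt = (10.7)(2.88×10^5)·−sin(2.73888) = -1.208×10^6 V/s.
I_d = C dV/dt with C = ε₀A/d = (8.85×10^-12)(0.0341)/(2.61×10^-3) = 1.156×10^-10 F, so I_d = (1.156×10^-10)(-1.208×10^6) = -1.40×10^-4 A.

-1.40×10^-4 A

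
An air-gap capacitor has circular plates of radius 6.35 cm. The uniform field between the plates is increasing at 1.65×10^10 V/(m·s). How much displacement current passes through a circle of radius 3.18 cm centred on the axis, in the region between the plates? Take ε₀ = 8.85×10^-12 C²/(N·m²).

I_d = ε₀ dΦ_E/dt = ε₀ πR² (dE/dt) = (8.85×10^-12)(0.01267)(1.65×10^10) = 1.850×10^-3 A through the full plate area.
Through an area πr² the displacement current is I_d·(πr²/πR²) = I_d (r/R)² = 4.64×10^-4 A.

4.64×10^-4 A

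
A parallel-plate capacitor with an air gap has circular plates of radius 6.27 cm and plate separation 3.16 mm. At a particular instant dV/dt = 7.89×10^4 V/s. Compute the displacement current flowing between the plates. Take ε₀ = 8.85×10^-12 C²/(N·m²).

The displacement current equals the charging current C dV/dt. With C = ε₀A/d = (8.85×10^-12)(0.01235)/(3.16×10^-3) = 3.459×10^-11 F, I_d = (3.459×10^-11)(7.89×10^4) = 2.73×10^-6 A.

2.73×10^-6 A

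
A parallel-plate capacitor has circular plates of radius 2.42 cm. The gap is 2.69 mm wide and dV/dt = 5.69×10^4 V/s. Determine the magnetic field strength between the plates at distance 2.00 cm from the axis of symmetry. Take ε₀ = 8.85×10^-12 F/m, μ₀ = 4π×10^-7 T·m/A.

I_d = C dV/dt with C = ε₀πR²/d = 6.054×10^-12 F, so I_d = (6.054×10^-12)(5.69×10^4) = 3.445×10^-7 A.
For r < R the Ampère–Maxwell law gives B(2πr) = μ₀ I_d (r²/R²), so B = μ₀ I_d r/(2πR²) = (4π×10^-7)(3.445×10^-7)(0.0200)/(2π·0.0242²) = 2.35×10^-12 T.

2.35×10^-12 T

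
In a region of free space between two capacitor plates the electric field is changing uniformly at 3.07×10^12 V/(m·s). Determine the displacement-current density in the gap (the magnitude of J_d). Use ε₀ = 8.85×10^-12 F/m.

The displacement-current density is ε₀ ∂E/∂t = (8.85×10^-12)(3.07×10^12) = 27.2 A/m².

27.2 A/m²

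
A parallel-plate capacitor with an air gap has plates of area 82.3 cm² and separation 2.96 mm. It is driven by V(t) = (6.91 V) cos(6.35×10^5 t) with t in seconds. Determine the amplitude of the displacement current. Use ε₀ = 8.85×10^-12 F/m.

1.08×10^-4 A

C = ε₀A/d = (8.85×10^-12)(8.23×10^-3)/(2.96×10^-3) = 2.461×10^-11 F; ω = 6.35×10^5 rad/s.
I_d = C dV/dt, so |I_d|_max = C V₀ ω = (2.461×10^-11)(6.91)(6.35×10^5) = 1.08×10^-4 A.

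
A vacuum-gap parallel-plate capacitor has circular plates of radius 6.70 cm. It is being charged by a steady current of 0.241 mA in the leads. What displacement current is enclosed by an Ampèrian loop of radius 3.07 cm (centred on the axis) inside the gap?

No conduction current crosses the gap, so I_d there equals the 2.41×10^-4 A in the leads.
The field is uniform, so I_d,enc = I_d (r/R)² = (2.41×10^-4)(3.07/6.70)² = 5.06×10^-5 A.

5.06×10^-5 A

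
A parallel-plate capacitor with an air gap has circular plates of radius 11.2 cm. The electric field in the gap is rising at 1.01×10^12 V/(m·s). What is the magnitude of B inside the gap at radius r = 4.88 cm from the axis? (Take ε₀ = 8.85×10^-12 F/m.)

2.74×10^-7 T

Through the whole plate area (πR² = 0.03941 m²), I_d = ε₀ πR² dE/dt = 0.3523 A.
∮B·dl = μ₀ I_d,enc with I_d,enc = I_d r²/R² = 0.06688 A; so B = μ₀ I_d,enc/(2πr) = 2.74×10^-7 T.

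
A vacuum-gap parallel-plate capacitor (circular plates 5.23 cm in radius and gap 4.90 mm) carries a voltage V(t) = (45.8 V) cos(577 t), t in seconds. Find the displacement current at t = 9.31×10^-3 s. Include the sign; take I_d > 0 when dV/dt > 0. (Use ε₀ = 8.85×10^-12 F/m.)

dE/dt = (V₀ω/d)·−sin(ωt) with ωt = 5.37187 rad: (45.8)(577)(0.7903)/(4.90×10^-3) = 4.262×10^6 V/(m·s).
I_d = ε₀ A dE/dt = (8.85×10^-12)(8.593×10^-3)(4.262×10^6) = 3.24×10^-7 A.

3.24×10^-7 A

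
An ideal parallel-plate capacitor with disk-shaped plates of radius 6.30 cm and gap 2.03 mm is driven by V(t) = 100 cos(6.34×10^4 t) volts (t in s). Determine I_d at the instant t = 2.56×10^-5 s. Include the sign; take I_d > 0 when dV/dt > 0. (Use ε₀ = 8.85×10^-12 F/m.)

C = ε₀A/d = (8.85×10^-12)(0.01247)/(2.03×10^-3) = 5.436×10^-11 F. dV/dt = V₀ω·−sin(ωt); at ωt = 1.62304 rad this factor is -0.9986.
I_d = C dV/dt = (5.436×10^-11)(100)(6.34×10^4)(-0.9986) = -3.44×10^-4 A.

-3.44×10^-4 A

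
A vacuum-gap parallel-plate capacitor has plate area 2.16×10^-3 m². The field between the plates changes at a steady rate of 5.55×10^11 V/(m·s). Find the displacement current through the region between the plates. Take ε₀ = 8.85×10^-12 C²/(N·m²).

The displacement current is ε₀ times dΦ_E/dt = ε₀ A dE/dt = (8.85×10^-12)(2.16×10^-3)(5.55×10^11) = 0.0106 A.

0.0106 A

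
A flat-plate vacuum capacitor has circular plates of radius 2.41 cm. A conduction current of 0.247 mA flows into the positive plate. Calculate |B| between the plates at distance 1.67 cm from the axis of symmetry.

1.42×10^-9 T

Between the plates the displacement current equals the wire current: I_d = 0.247 mA = 2.47×10^-4 A.
∮B·dl = μ₀ I_d,enc with I_d,enc = I_d r²/R² = 1.186×10^-4 A; so B = μ₀ I_d,enc/(2πr) = 1.42×10^-9 T.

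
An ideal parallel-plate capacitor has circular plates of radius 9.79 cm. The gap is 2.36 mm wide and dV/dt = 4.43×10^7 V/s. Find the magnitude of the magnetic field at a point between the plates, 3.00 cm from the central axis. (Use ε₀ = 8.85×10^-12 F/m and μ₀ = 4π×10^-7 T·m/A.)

I_d = C dV/dt with C = ε₀πR²/d = 1.129×10^-10 F, so I_d = (1.129×10^-10)(4.43×10^7) = 5.001×10^-3 A.
An Ampèrian loop of radius r encloses a fraction (r/R)² of I_d. Then B·2πr = μ₀ I_d (r/R)², giving B = μ₀ I_d r/(2πR²) = 3.13×10^-9 T.

3.13×10^-9 T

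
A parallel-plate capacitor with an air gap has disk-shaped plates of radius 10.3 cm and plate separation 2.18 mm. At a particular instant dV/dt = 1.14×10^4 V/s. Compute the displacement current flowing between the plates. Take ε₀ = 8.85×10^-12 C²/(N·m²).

1.54×10^-6 A

The field between the plates is E = V/d, so dE/dt = (1.14×10^4)/(2.18×10^-3 m) = 5.229×10^6 V/(m·s).
I_d = ε₀ A (dE/dt) = (8.85×10^-12)(0.03333)(5.229×10^6) = 1.54×10^-6 A.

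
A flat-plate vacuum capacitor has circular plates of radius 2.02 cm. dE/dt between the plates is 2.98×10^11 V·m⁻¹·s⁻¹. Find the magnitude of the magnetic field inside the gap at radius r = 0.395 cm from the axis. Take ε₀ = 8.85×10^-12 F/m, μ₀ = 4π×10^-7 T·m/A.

Total displacement current: I_d = ε₀(πR²)(dE/dt) = (8.85×10^-12)(1.282×10^-3)(2.98×10^11) = 3.381×10^-3 A.
An Ampèrian loop of radius r encloses a fraction (r/R)² of I_d. Then B·2πr = μ₀ I_d (r/R)², giving B = μ₀ I_d r/(2πR²) = 6.55×10^-9 T.

6.55×10^-9 T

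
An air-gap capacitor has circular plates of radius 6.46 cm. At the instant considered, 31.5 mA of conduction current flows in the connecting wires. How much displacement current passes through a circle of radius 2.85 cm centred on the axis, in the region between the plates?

No conduction current crosses the gap, so I_d there equals the 0.0315 A in the leads.
Since J_d is uniform, the enclosed fraction is (r/R)² = 0.1946, giving I_d,enc = 6.13×10^-3 A.

6.13×10^-3 A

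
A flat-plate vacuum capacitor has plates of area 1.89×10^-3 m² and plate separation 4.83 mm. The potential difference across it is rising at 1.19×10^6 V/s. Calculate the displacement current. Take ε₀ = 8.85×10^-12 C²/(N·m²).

4.12×10^-6 A

The displacement current equals the charging current C dV/dt. With C = ε₀A/d = (8.85×10^-12)(1.89×10^-3)/(4.83×10^-3) = 3.463×10^-12 F, I_d = (3.463×10^-12)(1.19×10^6) = 4.12×10^-6 A.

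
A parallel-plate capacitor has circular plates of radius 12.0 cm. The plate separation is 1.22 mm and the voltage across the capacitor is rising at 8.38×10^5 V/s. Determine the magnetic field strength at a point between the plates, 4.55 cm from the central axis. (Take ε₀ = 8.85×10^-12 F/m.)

1.74×10^-10 T

dE/dt = (dV/dt)/d = 6.869×10^8 V/(m·s); I_d = ε₀(πR²)(dE/dt) = (8.85×10^-12)(0.04524)(6.869×10^8) = 2.750×10^-4 A.
For r < R the Ampère–Maxwell law gives B(2πr) = μ₀ I_d (r²/R²), so B = μ₀ I_d r/(2πR²) = (4π×10^-7)(2.750×10^-4)(0.0455)/(2π·0.120²) = 1.74×10^-10 T.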